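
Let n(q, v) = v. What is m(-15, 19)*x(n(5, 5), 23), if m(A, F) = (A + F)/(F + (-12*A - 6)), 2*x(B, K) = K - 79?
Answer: -112/193 ≈ -0.58031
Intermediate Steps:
x(B, K) = -79/2 + K/2 (x(B, K) = (K - 79)/2 = (-79 + K)/2 = -79/2 + K/2)
m(A, F) = (A + F)/(-6 + F - 12*A) (m(A, F) = (A + F)/(F + (-6 - 12*A)) = (A + F)/(-6 + F - 12*A))
m(-15, 19)*x(n(5, 5), 23) = ((-1*(-15) - 1*19)/(6 - 1*19 + 12*(-15)))*(-79/2 + (½)*23) = ((15 - 19)/(6 - 19 - 180))*(-79/2 + 23/2) = (-4/(-193))*(-28) = -1/193*(-4)*(-28) = (4/193)*(-28) = -112/193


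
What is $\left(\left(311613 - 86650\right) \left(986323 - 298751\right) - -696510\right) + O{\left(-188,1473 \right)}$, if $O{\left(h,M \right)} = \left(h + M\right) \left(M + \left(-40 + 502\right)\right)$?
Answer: $154681442821$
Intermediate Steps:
$O{\left(h,M \right)} = \left(462 + M\right) \left(M + h\right)$ ($O{\left(h,M \right)} = \left(M + h\right) \left(M + 462\right) = \left(M + h\right) \left(462 + M\right) = \left(462 + M\right) \left(M + h\right)$)
$\left(\left(311613 - 86650\right) \left(986323 - 298751\right) - -696510\right) + O{\left(-188,1473 \right)} = \left(\left(311613 - 86650\right) \left(986323 - 298751\right) - -696510\right) + \left(1473^{2} + 462 \cdot 1473 + 462 \left(-188\right) + 1473 \left(-188\right)\right) = \left(224963 \cdot 687572 + 696510\right) + \left(2169729 + 680526 - 86856 - 276924\right) = \left(154678259836 + 696510\right) + 2486475 = 154678956346 + 2486475 = 154681442821$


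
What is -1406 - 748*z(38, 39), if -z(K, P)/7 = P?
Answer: 202798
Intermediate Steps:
z(K, P) = -7*P
-1406 - 748*z(38, 39) = -1406 - (-5236)*39 = -1406 - 748*(-273) = -1406 + 204204 = 202798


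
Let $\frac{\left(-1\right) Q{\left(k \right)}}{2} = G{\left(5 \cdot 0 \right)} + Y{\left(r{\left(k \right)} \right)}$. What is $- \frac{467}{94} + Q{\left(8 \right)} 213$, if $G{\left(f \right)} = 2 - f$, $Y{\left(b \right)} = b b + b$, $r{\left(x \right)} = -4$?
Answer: $- \frac{561083}{94} \approx -5969.0$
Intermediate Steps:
$Y{\left(b \right)} = b + b^{2}$ ($Y{\left(b \right)} = b^{2} + b = b + b^{2}$)
$Q{\left(k \right)} = -28$ ($Q{\left(k \right)} = - 2 \left(\left(2 - 5 \cdot 0\right) - 4 \left(1 - 4\right)\right) = - 2 \left(\left(2 - 0\right) - -12\right) = - 2 \left(\left(2 + 0\right) + 12\right) = - 2 \left(2 + 12\right) = \left(-2\right) 14 = -28$)
$- \frac{467}{94} + Q{\left(8 \right)} 213 = - \frac{467}{94} - 5964 = - \frac{561083}{94}$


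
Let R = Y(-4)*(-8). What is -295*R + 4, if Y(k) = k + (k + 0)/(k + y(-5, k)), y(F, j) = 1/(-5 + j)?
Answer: -264172/37 ≈ -7139.8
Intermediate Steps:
Y(k) = k + k/(k + 1/(-5 + k)) (Y(k) = k + (k + 0)/(k + 1/(-5 + k)) = k + k/(k + 1/(-5 + k)))
R = 896/37 (R = -4*(1 + (1 - 4)*(-5 - 4))/(1 - 4*(-5 - 4))*(-8) = -4*(1 - 3*(-9))/(1 - 4*(-9))*(-8) = -4*(1 + 27)/(1 + 36)*(-8) = -4*28/37*(-8) = -4*1/37*28*(-8) = -112/37*(-8) = 896/37 ≈ 24.216)
-295*R + 4 = -295*896/37 + 4 = -264320/37 + 4 = -264172/37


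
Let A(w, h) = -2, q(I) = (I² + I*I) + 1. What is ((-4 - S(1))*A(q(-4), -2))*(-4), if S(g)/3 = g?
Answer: -56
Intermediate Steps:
S(g) = 3*g
q(I) = 1 + 2*I² (q(I) = (I² + I²) + 1 = 2*I² + 1 = 1 + 2*I²)
((-4 - S(1))*A(q(-4), -2))*(-4) = ((-4 - 3)*(-2))*(-4) = -7*(-2)*(-4) = 14*(-4) = -56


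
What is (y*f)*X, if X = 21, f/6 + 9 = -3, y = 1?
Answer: -1512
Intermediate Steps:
f = -72 (f = -54 + 6*(-3) = -54 - 18 = -72)
(y*f)*X = (1*(-72))*21 = -72*21 = -1512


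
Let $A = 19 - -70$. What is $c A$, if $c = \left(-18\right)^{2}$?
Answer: $28836$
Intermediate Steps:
$A = 89$ ($A = 19 + 70 = 89$)
$c = 324$
$c A = 324 \cdot 89 = 28836$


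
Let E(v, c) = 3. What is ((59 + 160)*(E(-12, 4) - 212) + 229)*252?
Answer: -11476584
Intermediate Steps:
((59 + 160)*(E(-12, 4) - 212) + 229)*252 = ((59 + 160)*(3 - 212) + 229)*252 = (219*(-209) + 229)*252 = (-45771 + 229)*252 = -45542*252 = -11476584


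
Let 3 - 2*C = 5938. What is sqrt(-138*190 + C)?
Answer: 5*I*sqrt(4670)/2 ≈ 170.84*I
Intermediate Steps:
C = -5935/2 (C = 3/2 - 1/2*5938 = 3/2 - 2969 = -5935/2 ≈ -2967.5)
sqrt(-138*190 + C) = sqrt(-138*190 - 5935/2) = sqrt(-26220 - 5935/2) = sqrt(-58375/2) = 5*I*sqrt(4670)/2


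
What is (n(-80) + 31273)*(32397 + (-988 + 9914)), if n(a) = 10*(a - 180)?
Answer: 1184854379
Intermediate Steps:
n(a) = -1800 + 10*a (n(a) = 10*(-180 + a) = -1800 + 10*a)
(n(-80) + 31273)*(32397 + (-988 + 9914)) = ((-1800 + 10*(-80)) + 31273)*(32397 + (-988 + 9914)) = ((-1800 - 800) + 31273)*(32397 + 8926) = (-2600 + 31273)*41323 = 28673*41323 = 1184854379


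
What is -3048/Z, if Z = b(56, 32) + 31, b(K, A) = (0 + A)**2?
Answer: -3048/1055 ≈ -2.8891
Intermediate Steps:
b(K, A) = A**2
Z = 1055 (Z = 32**2 + 31 = 1024 + 31 = 1055)
-3048/Z = -3048/1055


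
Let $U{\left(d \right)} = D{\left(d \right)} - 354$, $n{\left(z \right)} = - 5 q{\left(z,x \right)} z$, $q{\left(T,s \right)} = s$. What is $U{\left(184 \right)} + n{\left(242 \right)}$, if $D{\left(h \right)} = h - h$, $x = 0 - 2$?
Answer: $2066$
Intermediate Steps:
$x = -2$ ($x = 0 - 2 = -2$)
$D{\left(h \right)} = 0$
$n{\left(z \right)} = 10 z$ ($n{\left(z \right)} = \left(-5\right) \left(-2\right) z = 10 z$)
$U{\left(d \right)} = -354$ ($U{\left(d \right)} = 0 - 354 = -354$)
$U{\left(184 \right)} + n{\left(242 \right)} = -354 + 10 \cdot 242 = -354 + 2420 = 2066$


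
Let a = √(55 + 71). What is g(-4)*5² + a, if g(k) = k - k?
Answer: 3*√14 ≈ 11.225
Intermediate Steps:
a = 3*√14 (a = √126 = 3*√14 ≈ 11.225)
g(k) = 0
g(-4)*5² + a = 0*5² + 3*√14 = 0*25 + 3*√14 = 0 + 3*√14 = 3*√14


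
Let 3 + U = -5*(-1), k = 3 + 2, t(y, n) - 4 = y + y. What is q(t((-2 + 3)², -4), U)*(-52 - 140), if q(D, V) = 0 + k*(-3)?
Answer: 2880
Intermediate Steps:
t(y, n) = 4 + 2*y (t(y, n) = 4 + (y + y) = 4 + 2*y)
k = 5
U = 2 (U = -3 - 5*(-1) = -3 + 5 = 2)
q(D, V) = -15 (q(D, V) = 0 + 5*(-3) = 0 - 15 = -15)
q(t((-2 + 3)², -4), U)*(-52 - 140) = -15*(-52 - 140) = -15*(-192) = 2880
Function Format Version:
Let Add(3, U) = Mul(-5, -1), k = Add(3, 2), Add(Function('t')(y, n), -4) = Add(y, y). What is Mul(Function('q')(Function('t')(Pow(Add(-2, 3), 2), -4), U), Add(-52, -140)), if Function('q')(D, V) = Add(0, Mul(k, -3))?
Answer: 2880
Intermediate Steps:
Function('t')(y, n) = Add(4, Mul(2, y)) (Function('t')(y, n) = Add(4, Add(y, y)) = Add(4, Mul(2, y)))
k = 5
U = 2 (U = Add(-3, Mul(-5, -1)) = Add(-3, 5) = 2)
Function('q')(D, V) = -15 (Function('q')(D, V) = Add(0, Mul(5, -3)) = Add(0, -15) = -15)
Mul(Function('q')(Function('t')(Pow(Add(-2, 3), 2), -4), U), Add(-52, -140)) = Mul(-15, Add(-52, -140)) = Mul(-15, -192) = 2880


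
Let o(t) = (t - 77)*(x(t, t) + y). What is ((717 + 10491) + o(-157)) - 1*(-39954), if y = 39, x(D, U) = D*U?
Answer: -5725830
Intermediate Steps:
o(t) = (-77 + t)*(39 + t²) (o(t) = (t - 77)*(t*t + 39) = (-77 + t)*(t² + 39) = (-77 + t)*(39 + t²))
((717 + 10491) + o(-157)) - 1*(-39954) = ((717 + 10491) + (-3003 + (-157)³ - 77*(-157)² + 39*(-157))) - 1*(-39954) = (11208 + (-3003 - 3869893 - 77*24649 - 6123)) + 39954 = (11208 + (-3003 - 3869893 - 1897973 - 6123)) + 39954 = (11208 - 5776992) + 39954 = -5765784 + 39954 = -5725830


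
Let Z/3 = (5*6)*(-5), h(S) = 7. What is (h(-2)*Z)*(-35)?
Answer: 110250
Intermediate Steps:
Z = -450 (Z = 3*((5*6)*(-5)) = 3*(30*(-5)) = 3*(-150) = -450)
(h(-2)*Z)*(-35) = (7*(-450))*(-35) = -3150*(-35) = 110250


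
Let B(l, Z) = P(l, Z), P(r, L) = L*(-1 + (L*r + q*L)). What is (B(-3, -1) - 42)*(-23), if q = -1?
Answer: 1035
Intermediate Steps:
P(r, L) = L*(-1 - L + L*r) (P(r, L) = L*(-1 + (L*r - L)) = L*(-1 + (-L + L*r)) = L*(-1 - L + L*r))
B(l, Z) = Z*(-1 - Z + Z*l)
(B(-3, -1) - 42)*(-23) = (-(-1 - 1*(-1) - 1*(-3)) - 42)*(-23) = (-(-1 + 1 + 3) - 42)*(-23) = (-1*3 - 42)*(-23) = (-3 - 42)*(-23) = -45*(-23) = 1035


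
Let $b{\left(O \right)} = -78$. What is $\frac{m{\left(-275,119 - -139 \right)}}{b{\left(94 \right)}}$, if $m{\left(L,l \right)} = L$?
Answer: $\frac{275}{78} \approx 3.5256$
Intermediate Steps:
$\frac{m{\left(-275,119 - -139 \right)}}{b{\left(94 \right)}} = - \frac{275}{-78} = \left(-275\right) \left(- \frac{1}{78}\right) = \frac{275}{78}$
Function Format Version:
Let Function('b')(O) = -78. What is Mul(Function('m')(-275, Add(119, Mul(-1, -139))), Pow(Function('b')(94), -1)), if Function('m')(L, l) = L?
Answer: Rational(275, 78) ≈ 3.5256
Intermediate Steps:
Mul(Function('m')(-275, Add(119, Mul(-1, -139))), Pow(Function('b')(94), -1)) = Mul(-275, Pow(-78, -1)) = Mul(-275, Rational(-1, 78)) = Rational(275, 78)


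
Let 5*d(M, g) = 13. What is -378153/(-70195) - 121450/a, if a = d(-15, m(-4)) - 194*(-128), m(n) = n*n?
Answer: 618639817/1245189105 ≈ 0.49682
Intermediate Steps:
m(n) = n²
d(M, g) = 13/5 (d(M, g) = (⅕)*13 = 13/5)
a = 124173/5 (a = 13/5 - 194*(-128) = 13/5 + 24832 = 124173/5 ≈ 24835.)
-378153/(-70195) - 121450/a = -378153/(-70195) - 121450/124173/5 = -378153*(-1/70195) - 121450*5/124173 = 378153/70195 - 86750/17739 = 618639817/1245189105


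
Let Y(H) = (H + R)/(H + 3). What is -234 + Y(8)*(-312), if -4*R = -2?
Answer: -5226/11 ≈ -475.09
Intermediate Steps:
R = ½ (R = -¼*(-2) = ½ ≈ 0.50000)
Y(H) = (½ + H)/(3 + H) (Y(H) = (H + ½)/(H + 3) = (½ + H)/(3 + H))
-234 + Y(8)*(-312) = -234 + ((½ + 8)/(3 + 8))*(-312) = -234 + ((17/2)/11)*(-312) = -234 + ((1/11)*(17/2))*(-312) = -234 + (17/22)*(-312) = -234 - 2652/11 = -5226/11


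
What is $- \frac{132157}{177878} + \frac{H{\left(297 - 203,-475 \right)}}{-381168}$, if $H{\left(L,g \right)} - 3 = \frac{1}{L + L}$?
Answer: $- \frac{4735208071879}{6373331741376} \approx -0.74297$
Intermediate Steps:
$H{\left(L,g \right)} = 3 + \frac{1}{2 L}$ ($H{\left(L,g \right)} = 3 + \frac{1}{L + L} = 3 + \frac{1}{2 L}$)
$- \frac{132157}{177878} + \frac{H{\left(297 - 203,-475 \right)}}{-381168} = - \frac{132157}{177878} + \frac{3 + \frac{1}{2 \left(297 - 203\right)}}{-381168} = \left(-132157\right) \frac{1}{177878} + \left(3 + \frac{1}{2 \left(297 - 203\right)}\right) \left(- \frac{1}{381168}\right) = - \frac{132157}{177878} + \left(3 + \frac{1}{2 \cdot 94}\right) \left(- \frac{1}{381168}\right) = - \frac{132157}{177878} + \left(3 + \frac{1}{2} \cdot \frac{1}{94}\right) \left(- \frac{1}{381168}\right) = - \frac{132157}{177878} + \left(3 + \frac{1}{188}\right) \left(- \frac{1}{381168}\right) = - \frac{132157}{177878} + \frac{565}{188} \left(- \frac{1}{381168}\right) = - \frac{132157}{177878} - \frac{565}{71659584} = - \frac{4735208071879}{6373331741376}$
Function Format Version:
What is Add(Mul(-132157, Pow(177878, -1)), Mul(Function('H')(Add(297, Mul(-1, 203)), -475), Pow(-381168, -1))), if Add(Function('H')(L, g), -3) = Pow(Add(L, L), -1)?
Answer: Rational(-4735208071879, 6373331741376) ≈ -0.74297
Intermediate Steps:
Function('H')(L, g) = Add(3, Mul(Rational(1, 2), Pow(L, -1))) (Function('H')(L, g) = Add(3, Pow(Add(L, L), -1)) = Add(3, Pow(Mul(2, L), -1)) = Add(3, Mul(Rational(1, 2), Pow(L, -1))))
Add(Mul(-132157, Pow(177878, -1)), Mul(Function('H')(Add(297, Mul(-1, 203)), -475), Pow(-381168, -1))) = Add(Mul(-132157, Pow(177878, -1)), Mul(Add(3, Mul(Rational(1, 2), Pow(Add(297, Mul(-1, 203)), -1))), Pow(-381168, -1))) = Add(Mul(-132157, Rational(1, 177878)), Mul(Add(3, Mul(Rational(1, 2), Pow(Add(297, -203), -1))), Rational(-1, 381168))) = Add(Rational(-132157, 177878), Mul(Add(3, Mul(Rational(1, 2), Pow(94, -1))), Rational(-1, 381168))) = Add(Rational(-132157, 177878), Mul(Add(3, Mul(Rational(1, 2), Rational(1, 94))), Rational(-1, 381168))) = Add(Rational(-132157, 177878), Mul(Add(3, Rational(1, 188)), Rational(-1, 381168))) = Add(Rational(-132157, 177878), Mul(Rational(565, 188), Rational(-1, 381168))) = Add(Rational(-132157, 177878), Rational(-565, 71659584)) = Rational(-4735208071879, 6373331741376)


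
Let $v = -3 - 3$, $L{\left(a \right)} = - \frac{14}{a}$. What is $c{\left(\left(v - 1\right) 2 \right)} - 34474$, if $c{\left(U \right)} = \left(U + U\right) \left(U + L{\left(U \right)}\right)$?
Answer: $-34110$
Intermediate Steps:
$v = -6$
$c{\left(U \right)} = 2 U \left(U - \frac{14}{U}\right)$ ($c{\left(U \right)} = \left(U + U\right) \left(U - \frac{14}{U}\right) = 2 U \left(U - \frac{14}{U}\right)$)
$c{\left(\left(v - 1\right) 2 \right)} - 34474 = \left(-28 + 2 \left(\left(-6 - 1\right) 2\right)^{2}\right) - 34474 = \left(-28 + 2 \left(\left(-7\right) 2\right)^{2}\right) - 34474 = \left(-28 + 2 \left(-14\right)^{2}\right) - 34474 = \left(-28 + 2 \cdot 196\right) - 34474 = \left(-28 + 392\right) - 34474 = 364 - 34474 = -34110$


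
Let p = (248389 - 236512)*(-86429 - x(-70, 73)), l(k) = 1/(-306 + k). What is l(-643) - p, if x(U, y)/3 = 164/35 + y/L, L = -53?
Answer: 1807283319792383/1760395 ≈ 1.0266e+9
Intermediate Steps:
x(U, y) = 492/35 - 3*y/53 (x(U, y) = 3*(164/35 + y/(-53)) = 3*(164*(1/35) + y*(-1/53)) = 3*(164/35 - y/53) = 492/35 - 3*y/53)
p = -1904408134662/1855 (p = (248389 - 236512)*(-86429 - (492/35 - 3/53*73)) = 11877*(-86429 - (492/35 - 219/53)) = 11877*(-86429 - 1*18411/1855) = 11877*(-86429 - 18411/1855) = 11877*(-160344206/1855) = -1904408134662/1855 ≈ -1.0266e+9)
l(-643) - p = 1/(-306 - 643) - 1*(-1904408134662/1855) = 1/(-949) + 1904408134662/1855 = -1/949 + 1904408134662/1855 = 1807283319792383/1760395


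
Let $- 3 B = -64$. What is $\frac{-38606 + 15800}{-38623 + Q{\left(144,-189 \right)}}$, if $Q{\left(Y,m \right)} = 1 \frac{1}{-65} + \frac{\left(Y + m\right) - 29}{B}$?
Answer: $\frac{15812160}{26781029} \approx 0.59042$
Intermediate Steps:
$B = \frac{64}{3}$ ($B = \left(- \frac{1}{3}\right) \left(-64\right) = \frac{64}{3} \approx 21.333$)
$Q{\left(Y,m \right)} = - \frac{5719}{4160} + \frac{3 Y}{64} + \frac{3 m}{64}$ ($Q{\left(Y,m \right)} = 1 \frac{1}{-65} + \frac{\left(Y + m\right) - 29}{\frac{64}{3}} = 1 \left(- \frac{1}{65}\right) + \left(-29 + Y + m\right) \frac{3}{64} = - \frac{1}{65} + \left(- \frac{87}{64} + \frac{3 Y}{64} + \frac{3 m}{64}\right) = - \frac{5719}{4160} + \frac{3 Y}{64} + \frac{3 m}{64}$)
$\frac{-38606 + 15800}{-38623 + Q{\left(144,-189 \right)}} = \frac{-38606 + 15800}{-38623 + \left(- \frac{5719}{4160} + \frac{3}{64} \cdot 144 + \frac{3}{64} \left(-189\right)\right)} = - \frac{22806}{-38623 - \frac{7247}{2080}} = - \frac{22806}{- \frac{80343087}{2080}} = \left(-22806\right) \left(- \frac{2080}{80343087}\right) = \frac{15812160}{26781029}$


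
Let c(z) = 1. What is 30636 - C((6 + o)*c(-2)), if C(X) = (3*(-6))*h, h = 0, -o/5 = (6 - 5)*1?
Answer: 30636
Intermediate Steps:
o = -5 (o = -5*(6 - 5) = -5 ≈ -5.0000)
C(X) = 0 (C(X) = (3*(-6))*0 = -18*0 = 0)
30636 - C((6 + o)*c(-2)) = 30636 - 1*0 = 30636 + 0 = 30636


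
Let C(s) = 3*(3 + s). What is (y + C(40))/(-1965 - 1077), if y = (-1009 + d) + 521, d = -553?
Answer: 152/507 ≈ 0.29980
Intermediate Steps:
y = -1041 (y = (-1009 - 553) + 521 = -1562 + 521 = -1041)
C(s) = 9 + 3*s
(y + C(40))/(-1965 - 1077) = (-1041 + (9 + 3*40))/(-1965 - 1077) = (-1041 + (9 + 120))/(-3042) = (-1041 + 129)*(-1/3042) = -912*(-1/3042) = 152/507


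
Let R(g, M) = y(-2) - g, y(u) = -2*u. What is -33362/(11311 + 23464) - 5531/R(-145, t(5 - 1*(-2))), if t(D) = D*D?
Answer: -197311463/5181475 ≈ -38.080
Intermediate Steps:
t(D) = D²
R(g, M) = 4 - g (R(g, M) = -2*(-2) - g = 4 - g)
-33362/(11311 + 23464) - 5531/R(-145, t(5 - 1*(-2))) = -33362/(11311 + 23464) - 5531/(4 - 1*(-145)) = -33362/34775 - 5531/(4 + 145) = -33362*1/34775 - 5531/149 = -33362/34775 - 5531*1/149 = -33362/34775 - 5531/149 = -197311463/5181475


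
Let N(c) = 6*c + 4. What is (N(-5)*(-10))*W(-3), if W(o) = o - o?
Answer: 0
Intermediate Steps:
W(o) = 0
N(c) = 4 + 6*c
(N(-5)*(-10))*W(-3) = ((4 + 6*(-5))*(-10))*0 = ((4 - 30)*(-10))*0 = -26*(-10)*0 = 260*0 = 0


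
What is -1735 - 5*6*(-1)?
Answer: -1705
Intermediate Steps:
-1735 - 5*6*(-1) = -1735 - 30*(-1) = -1735 + 30 = -1705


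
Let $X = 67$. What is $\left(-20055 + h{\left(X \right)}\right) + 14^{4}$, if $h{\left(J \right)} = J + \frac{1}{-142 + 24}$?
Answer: $\frac{2174503}{118} \approx 18428.0$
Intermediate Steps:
$h{\left(J \right)} = - \frac{1}{118} + J$ ($h{\left(J \right)} = J + \frac{1}{-118} = J - \frac{1}{118} = - \frac{1}{118} + J$)
$\left(-20055 + h{\left(X \right)}\right) + 14^{4} = \left(-20055 + \left(- \frac{1}{118} + 67\right)\right) + 14^{4} = \left(-20055 + \frac{7905}{118}\right) + 38416 = - \frac{2358585}{118} + 38416 = \frac{2174503}{118}$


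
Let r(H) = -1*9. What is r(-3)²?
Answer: 81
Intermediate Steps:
r(H) = -9
r(-3)² = (-9)² = 81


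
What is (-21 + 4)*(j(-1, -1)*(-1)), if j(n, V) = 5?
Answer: 85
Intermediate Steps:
(-21 + 4)*(j(-1, -1)*(-1)) = (-21 + 4)*(5*(-1)) = -17*(-5) = 85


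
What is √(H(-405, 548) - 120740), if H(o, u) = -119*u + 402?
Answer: 5*I*√7422 ≈ 430.76*I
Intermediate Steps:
H(o, u) = 402 - 119*u
√(H(-405, 548) - 120740) = √((402 - 119*548) - 120740) = √((402 - 65212) - 120740) = √(-64810 - 120740) = √(-185550) = 5*I*√7422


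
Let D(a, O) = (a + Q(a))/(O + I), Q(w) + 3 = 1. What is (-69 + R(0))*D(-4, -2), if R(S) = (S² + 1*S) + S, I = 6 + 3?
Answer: 414/7 ≈ 59.143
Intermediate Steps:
Q(w) = -2 (Q(w) = -3 + 1 = -2)
I = 9
R(S) = S² + 2*S (R(S) = (S² + S) + S = (S + S²) + S = S² + 2*S)
D(a, O) = (-2 + a)/(9 + O) (D(a, O) = (a - 2)/(O + 9) = (-2 + a)/(9 + O))
(-69 + R(0))*D(-4, -2) = (-69 + 0*(2 + 0))*((-2 - 4)/(9 - 2)) = (-69 + 0*2)*(-6/7) = (-69 + 0)*((⅐)*(-6)) = -69*(-6/7) = 414/7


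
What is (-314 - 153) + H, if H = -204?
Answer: -671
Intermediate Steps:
(-314 - 153) + H = (-314 - 153) - 204 = -467 - 204 = -671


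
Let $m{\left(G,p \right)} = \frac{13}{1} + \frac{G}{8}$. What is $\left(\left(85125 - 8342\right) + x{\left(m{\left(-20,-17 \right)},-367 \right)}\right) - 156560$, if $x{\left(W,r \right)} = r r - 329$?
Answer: $54583$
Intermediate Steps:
$m{\left(G,p \right)} = 13 + \frac{G}{8}$ ($m{\left(G,p \right)} = 13 \cdot 1 + G \frac{1}{8} = 13 + \frac{G}{8}$)
$x{\left(W,r \right)} = -329 + r^{2}$ ($x{\left(W,r \right)} = r^{2} - 329 = -329 + r^{2}$)
$\left(\left(85125 - 8342\right) + x{\left(m{\left(-20,-17 \right)},-367 \right)}\right) - 156560 = \left(\left(85125 - 8342\right) - \left(329 - \left(-367\right)^{2}\right)\right) - 156560 = \left(\left(85125 - 8342\right) + \left(-329 + 134689\right)\right) - 156560 = \left(76783 + 134360\right) - 156560 = 211143 - 156560 = 54583$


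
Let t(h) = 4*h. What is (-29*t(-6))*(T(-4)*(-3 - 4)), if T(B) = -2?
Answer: 9744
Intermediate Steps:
(-29*t(-6))*(T(-4)*(-3 - 4)) = (-116*(-6))*(-2*(-3 - 4)) = (-29*(-24))*(-2*(-7)) = 696*14 = 9744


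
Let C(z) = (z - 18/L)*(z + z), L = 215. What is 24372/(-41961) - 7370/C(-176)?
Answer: -5928347947/8472317536 ≈ -0.69973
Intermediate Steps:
C(z) = 2*z*(-18/215 + z) (C(z) = (z - 18/215)*(z + z) = (z - 18*1/215)*(2*z) = (z - 18/215)*(2*z) = (-18/215 + z)*(2*z) = 2*z*(-18/215 + z))
24372/(-41961) - 7370/C(-176) = 24372/(-41961) - 7370*(-215/(352*(-18 + 215*(-176)))) = 24372*(-1/41961) - 7370*(-215/(352*(-18 - 37840))) = -8124/13987 - 7370/((2/215)*(-176)*(-37858)) = -8124/13987 - 7370/13326016/215 = -8124/13987 - 7370*215/13326016 = -8124/13987 - 72025/605728 = -5928347947/8472317536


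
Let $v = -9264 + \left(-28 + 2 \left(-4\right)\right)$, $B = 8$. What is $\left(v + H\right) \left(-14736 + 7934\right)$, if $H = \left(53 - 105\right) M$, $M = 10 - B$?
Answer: $63966008$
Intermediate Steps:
$M = 2$ ($M = 10 - 8 = 2$)
$H = -104$ ($H = \left(53 - 105\right) 2 = \left(-52\right) 2 = -104$)
$v = -9300$ ($v = -9264 - 36 = -9300$)
$\left(v + H\right) \left(-14736 + 7934\right) = \left(-9300 - 104\right) \left(-14736 + 7934\right) = \left(-9404\right) \left(-6802\right) = 63966008$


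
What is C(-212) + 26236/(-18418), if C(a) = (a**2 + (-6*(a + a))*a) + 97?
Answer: -4551902101/9209 ≈ -4.9429e+5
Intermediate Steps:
C(a) = 97 - 11*a**2 (C(a) = (a**2 + (-12*a)*a) + 97 = (a**2 - 12*a**2) + 97 = -11*a**2 + 97 = 97 - 11*a**2)
C(-212) + 26236/(-18418) = (97 - 11*(-212)**2) + 26236/(-18418) = (97 - 11*44944) + 26236*(-1/18418) = (97 - 494384) - 13118/9209 = -494287 - 13118/9209 = -4551902101/9209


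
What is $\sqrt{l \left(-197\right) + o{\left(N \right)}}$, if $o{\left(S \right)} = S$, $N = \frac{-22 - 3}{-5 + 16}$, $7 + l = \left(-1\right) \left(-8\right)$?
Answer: $\frac{4 i \sqrt{1507}}{11} \approx 14.116 i$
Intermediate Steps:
$l = 1$ ($l = -7 - -8 = -7 + 8 = 1$)
$N = - \frac{25}{11} \approx -2.2727$
$\sqrt{l \left(-197\right) + o{\left(N \right)}} = \sqrt{1 \left(-197\right) - \frac{25}{11}} = \sqrt{-197 - \frac{25}{11}} = \sqrt{- \frac{2192}{11}} = \frac{4 i \sqrt{1507}}{11}$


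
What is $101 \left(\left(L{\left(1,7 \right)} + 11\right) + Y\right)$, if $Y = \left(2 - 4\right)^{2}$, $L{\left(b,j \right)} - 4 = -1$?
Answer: $1818$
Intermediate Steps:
$L{\left(b,j \right)} = 3$ ($L{\left(b,j \right)} = 4 - 1 = 3$)
$Y = 4$ ($Y = \left(-2\right)^{2} = 4$)
$101 \left(\left(L{\left(1,7 \right)} + 11\right) + Y\right) = 101 \left(\left(3 + 11\right) + 4\right) = 101 \left(14 + 4\right) = 101 \cdot 18 = 1818$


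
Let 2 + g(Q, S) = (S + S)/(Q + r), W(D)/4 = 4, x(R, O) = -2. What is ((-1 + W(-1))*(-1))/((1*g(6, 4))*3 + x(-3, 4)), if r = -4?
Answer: -15/4 ≈ -3.7500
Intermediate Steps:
W(D) = 16 (W(D) = 4*4 = 16)
g(Q, S) = -2 + 2*S/(-4 + Q) (g(Q, S) = -2 + (S + S)/(Q - 4) = -2 + (2*S)/(-4 + Q) = -2 + 2*S/(-4 + Q))
((-1 + W(-1))*(-1))/((1*g(6, 4))*3 + x(-3, 4)) = ((-1 + 16)*(-1))/((1*(2*(4 + 4 - 1*6)/(-4 + 6)))*3 - 2) = (15*(-1))/((1*(2*(4 + 4 - 6)/2))*3 - 2) = -15/((1*(2*(½)*2))*3 - 2) = -15/((1*2)*3 - 2) = -15/(2*3 - 2) = -15/(6 - 2) = -15/4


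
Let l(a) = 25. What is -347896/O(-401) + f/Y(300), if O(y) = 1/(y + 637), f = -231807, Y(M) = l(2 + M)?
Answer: -2052818207/25 ≈ -8.2113e+7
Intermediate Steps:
Y(M) = 25
O(y) = 1/(637 + y)
-347896/O(-401) + f/Y(300) = -347896/(1/(637 - 401)) - 231807/25 = -347896/(1/236) - 231807*1/25 = -347896/1/236 - 231807/25 = -347896*236 - 231807/25 = -82103456 - 231807/25 = -2052818207/25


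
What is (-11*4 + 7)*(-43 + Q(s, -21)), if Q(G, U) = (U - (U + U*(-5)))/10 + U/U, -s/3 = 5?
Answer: 3885/2 ≈ 1942.5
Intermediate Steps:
s = -15 (s = -3*5 = -15)
Q(G, U) = 1 + U/2 (Q(G, U) = (U - (U - 5*U))*(⅒) + 1 = (U - (-4)*U)*(⅒) + 1 = (U + 4*U)*(⅒) + 1 = (5*U)*(⅒) + 1 = U/2 + 1 = 1 + U/2)
(-11*4 + 7)*(-43 + Q(s, -21)) = (-11*4 + 7)*(-43 + (1 + (½)*(-21))) = (-44 + 7)*(-43 + (1 - 21/2)) = -37*(-43 - 19/2) = -37*(-105/2) = 3885/2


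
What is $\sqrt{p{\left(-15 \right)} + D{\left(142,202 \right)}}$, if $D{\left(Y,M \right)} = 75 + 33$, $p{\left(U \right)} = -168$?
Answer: $2 i \sqrt{15} \approx 7.746 i$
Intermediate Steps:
$D{\left(Y,M \right)} = 108$
$\sqrt{p{\left(-15 \right)} + D{\left(142,202 \right)}} = \sqrt{-168 + 108} = \sqrt{-60} = 2 i \sqrt{15}$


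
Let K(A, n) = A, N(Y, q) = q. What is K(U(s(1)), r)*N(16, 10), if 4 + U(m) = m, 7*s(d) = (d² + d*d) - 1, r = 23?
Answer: -270/7 ≈ -38.571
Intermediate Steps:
s(d) = -⅐ + 2*d²/7 (s(d) = ((d² + d*d) - 1)/7 = ((d² + d²) - 1)/7 = (2*d² - 1)/7 = (-1 + 2*d²)/7 = -⅐ + 2*d²/7)
U(m) = -4 + m
K(U(s(1)), r)*N(16, 10) = (-4 + (-⅐ + (2/7)*1²))*10 = (-4 + (-⅐ + (2/7)*1))*10 = (-4 + (-⅐ + 2/7))*10 = (-4 + ⅐)*10 = -27/7*10 = -270/7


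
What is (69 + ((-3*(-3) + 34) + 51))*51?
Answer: 8313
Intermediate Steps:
(69 + ((-3*(-3) + 34) + 51))*51 = (69 + ((9 + 34) + 51))*51 = (69 + (43 + 51))*51 = (69 + 94)*51 = 163*51 = 8313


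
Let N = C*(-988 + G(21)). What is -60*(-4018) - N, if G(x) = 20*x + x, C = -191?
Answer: 136603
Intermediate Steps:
G(x) = 21*x
N = 104477 (N = -191*(-988 + 21*21) = -191*(-988 + 441) = -191*(-547) = 104477)
-60*(-4018) - N = -60*(-4018) - 1*104477 = 241080 - 104477 = 136603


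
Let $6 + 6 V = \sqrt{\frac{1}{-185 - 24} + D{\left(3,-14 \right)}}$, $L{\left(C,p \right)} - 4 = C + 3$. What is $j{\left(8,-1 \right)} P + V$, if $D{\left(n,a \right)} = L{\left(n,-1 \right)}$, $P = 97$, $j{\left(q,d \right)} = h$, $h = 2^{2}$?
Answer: $387 + \frac{\sqrt{436601}}{1254} \approx 387.53$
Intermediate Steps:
$h = 4$
$j{\left(q,d \right)} = 4$
$L{\left(C,p \right)} = 7 + C$ ($L{\left(C,p \right)} = 4 + \left(C + 3\right) = 4 + \left(3 + C\right) = 7 + C$)
$D{\left(n,a \right)} = 7 + n$
$V = -1 + \frac{\sqrt{436601}}{1254}$ ($V = -1 + \frac{\sqrt{\frac{1}{-185 - 24} + \left(7 + 3\right)}}{6} = -1 + \frac{\sqrt{\frac{1}{-209} + 10}}{6} = -1 + \frac{\sqrt{- \frac{1}{209} + 10}}{6} = -1 + \frac{\sqrt{\frac{2089}{209}}}{6} = -1 + \frac{\frac{1}{209} \sqrt{436601}}{6} = -1 + \frac{\sqrt{436601}}{1254} \approx -0.47308$)
$j{\left(8,-1 \right)} P + V = 4 \cdot 97 - \left(1 - \frac{\sqrt{436601}}{1254}\right) = 388 - \left(1 - \frac{\sqrt{436601}}{1254}\right) = 387 + \frac{\sqrt{436601}}{1254}$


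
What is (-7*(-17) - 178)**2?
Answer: 3481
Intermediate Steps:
(-7*(-17) - 178)**2 = (119 - 178)**2 = (-59)**2 = 3481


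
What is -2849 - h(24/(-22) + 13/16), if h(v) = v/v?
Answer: -2850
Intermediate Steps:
h(v) = 1
-2849 - h(24/(-22) + 13/16) = -2849 - 1*1 = -2849 - 1 = -2850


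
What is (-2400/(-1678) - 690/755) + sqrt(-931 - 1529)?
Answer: 65418/126689 + 2*I*sqrt(615) ≈ 0.51637 + 49.598*I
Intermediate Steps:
(-2400/(-1678) - 690/755) + sqrt(-931 - 1529) = (-2400*(-1/1678) - 690*1/755) + sqrt(-2460) = (1200/839 - 138/151) + 2*I*sqrt(615) = 65418/126689 + 2*I*sqrt(615)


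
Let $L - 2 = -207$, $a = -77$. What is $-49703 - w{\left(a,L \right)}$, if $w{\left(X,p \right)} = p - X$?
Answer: $-49575$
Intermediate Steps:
$L = -205$ ($L = 2 - 207 = -205$)
$-49703 - w{\left(a,L \right)} = -49703 - \left(-205 - -77\right) = -49703 - \left(-205 + 77\right) = -49703 - -128 = -49703 + 128 = -49575$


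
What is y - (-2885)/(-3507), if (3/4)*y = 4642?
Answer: 7234369/1169 ≈ 6188.5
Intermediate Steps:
y = 18568/3 (y = (4/3)*4642 = 18568/3 ≈ 6189.3)
y - (-2885)/(-3507) = 18568/3 - (-2885)/(-3507) = 18568/3 - (-2885)*(-1)/3507 = 18568/3 - 1*2885/3507 = 18568/3 - 2885/3507 = 7234369/1169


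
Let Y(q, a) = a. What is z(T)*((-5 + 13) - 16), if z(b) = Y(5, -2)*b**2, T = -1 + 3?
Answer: 64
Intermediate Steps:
T = 2
z(b) = -2*b**2
z(T)*((-5 + 13) - 16) = (-2*2**2)*((-5 + 13) - 16) = (-2*4)*(8 - 16) = -8*(-8) = 64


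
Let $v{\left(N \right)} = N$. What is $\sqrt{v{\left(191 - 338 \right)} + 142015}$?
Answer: $2 \sqrt{35467} \approx 376.65$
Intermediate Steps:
$\sqrt{v{\left(191 - 338 \right)} + 142015} = \sqrt{\left(191 - 338\right) + 142015} = \sqrt{-147 + 142015} = \sqrt{141868} = 2 \sqrt{35467}$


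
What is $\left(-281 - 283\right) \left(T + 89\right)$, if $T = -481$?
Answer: $221088$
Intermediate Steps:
$\left(-281 - 283\right) \left(T + 89\right) = \left(-281 - 283\right) \left(-481 + 89\right) = \left(-564\right) \left(-392\right) = 221088$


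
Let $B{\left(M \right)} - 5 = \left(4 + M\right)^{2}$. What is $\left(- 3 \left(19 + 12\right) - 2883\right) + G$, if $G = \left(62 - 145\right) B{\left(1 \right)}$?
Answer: $-5466$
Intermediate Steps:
$B{\left(M \right)} = 5 + \left(4 + M\right)^{2}$
$G = -2490$ ($G = \left(62 - 145\right) \left(5 + \left(4 + 1\right)^{2}\right) = \left(62 - 145\right) \left(5 + 5^{2}\right) = - 83 \left(5 + 25\right) = \left(-83\right) 30 = -2490$)
$\left(- 3 \left(19 + 12\right) - 2883\right) + G = \left(- 3 \left(19 + 12\right) - 2883\right) - 2490 = \left(\left(-3\right) 31 - 2883\right) - 2490 = \left(-93 - 2883\right) - 2490 = -2976 - 2490 = -5466$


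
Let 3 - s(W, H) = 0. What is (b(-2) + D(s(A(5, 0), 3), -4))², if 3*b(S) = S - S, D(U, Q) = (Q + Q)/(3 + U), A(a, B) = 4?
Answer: 16/9 ≈ 1.7778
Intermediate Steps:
s(W, H) = 3 (s(W, H) = 3 - 1*0 = 3 + 0 = 3)
D(U, Q) = 2*Q/(3 + U) (D(U, Q) = (2*Q)/(3 + U) = 2*Q/(3 + U))
b(S) = 0 (b(S) = (S - S)/3 = (⅓)*0 = 0)
(b(-2) + D(s(A(5, 0), 3), -4))² = (0 + 2*(-4)/(3 + 3))² = (0 + 2*(-4)/6)² = (0 + 2*(-4)*(⅙))² = (0 - 4/3)² = (-4/3)² = 16/9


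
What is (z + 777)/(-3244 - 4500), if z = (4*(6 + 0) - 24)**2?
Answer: -777/7744 ≈ -0.10034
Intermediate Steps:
z = 0 (z = (4*6 - 24)**2 = (24 - 24)**2 = 0**2 = 0)
(z + 777)/(-3244 - 4500) = (0 + 777)/(-3244 - 4500) = 777/(-7744) = 777*(-1/7744) = -777/7744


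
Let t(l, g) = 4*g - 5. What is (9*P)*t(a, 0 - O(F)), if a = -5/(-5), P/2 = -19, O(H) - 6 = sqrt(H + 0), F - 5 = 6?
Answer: 9918 + 1368*sqrt(11) ≈ 14455.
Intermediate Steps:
F = 11 (F = 5 + 6 = 11)
O(H) = 6 + sqrt(H) (O(H) = 6 + sqrt(H + 0) = 6 + sqrt(H))
P = -38 (P = 2*(-19) = -38)
a = 1 (a = -5*(-1/5) = 1)
t(l, g) = -5 + 4*g
(9*P)*t(a, 0 - O(F)) = (9*(-38))*(-5 + 4*(0 - (6 + sqrt(11)))) = -342*(-5 + 4*(0 + (-6 - sqrt(11)))) = -342*(-5 + 4*(-6 - sqrt(11))) = -342*(-5 + (-24 - 4*sqrt(11))) = -342*(-29 - 4*sqrt(11)) = 9918 + 1368*sqrt(11)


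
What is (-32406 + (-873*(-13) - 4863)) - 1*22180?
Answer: -48100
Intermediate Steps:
(-32406 + (-873*(-13) - 4863)) - 1*22180 = (-32406 + (11349 - 4863)) - 22180 = (-32406 + 6486) - 22180 = -25920 - 22180 = -48100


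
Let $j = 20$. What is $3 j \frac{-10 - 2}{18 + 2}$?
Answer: $-36$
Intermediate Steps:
$3 j \frac{-10 - 2}{18 + 2} = 3 \cdot 20 \frac{-10 - 2}{18 + 2} = 60 \left(- \frac{12}{20}\right) = 60 \left(\left(-12\right) \frac{1}{20}\right) = 60 \left(- \frac{3}{5}\right) = -36$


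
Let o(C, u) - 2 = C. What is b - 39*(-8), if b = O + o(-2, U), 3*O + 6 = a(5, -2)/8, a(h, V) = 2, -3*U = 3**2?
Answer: 3721/12 ≈ 310.08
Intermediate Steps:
U = -3 (U = -1/3*3**2 = -1/3*9 = -3)
o(C, u) = 2 + C
O = -23/12 (O = -2 + (2/8)/3 = -2 + (2*(1/8))/3 = -2 + (1/3)*(1/4) = -2 + 1/12 = -23/12 ≈ -1.9167)
b = -23/12 (b = -23/12 + (2 - 2) = -23/12 + 0 = -23/12 ≈ -1.9167)
b - 39*(-8) = -23/12 - 39*(-8) = -23/12 + 312 = 3721/12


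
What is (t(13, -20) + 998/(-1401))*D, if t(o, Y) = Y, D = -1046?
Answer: 30352828/1401 ≈ 21665.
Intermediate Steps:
(t(13, -20) + 998/(-1401))*D = (-20 + 998/(-1401))*(-1046) = (-20 + 998*(-1/1401))*(-1046) = (-20 - 998/1401)*(-1046) = -29018/1401*(-1046) = 30352828/1401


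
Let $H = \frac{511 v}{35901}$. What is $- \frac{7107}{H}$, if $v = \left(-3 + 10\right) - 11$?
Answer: $\frac{255148407}{2044} \approx 1.2483 \cdot 10^{5}$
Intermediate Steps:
$v = -4$ ($v = 7 - 11 = -4$)
$H = - \frac{2044}{35901}$ ($H = \frac{511 \left(-4\right)}{35901} = \left(-2044\right) \frac{1}{35901} = - \frac{2044}{35901} \approx -0.056934$)
$- \frac{7107}{H} = - \frac{7107}{- \frac{2044}{35901}} = \left(-7107\right) \left(- \frac{35901}{2044}\right) = \frac{255148407}{2044}$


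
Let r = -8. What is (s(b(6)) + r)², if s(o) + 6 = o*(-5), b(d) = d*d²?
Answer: 1196836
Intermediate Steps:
b(d) = d³
s(o) = -6 - 5*o (s(o) = -6 + o*(-5) = -6 - 5*o)
(s(b(6)) + r)² = ((-6 - 5*6³) - 8)² = ((-6 - 5*216) - 8)² = ((-6 - 1080) - 8)² = (-1086 - 8)² = (-1094)² = 1196836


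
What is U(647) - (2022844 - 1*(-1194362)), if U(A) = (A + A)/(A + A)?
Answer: -3217205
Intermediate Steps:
U(A) = 1 (U(A) = (2*A)/((2*A)) = (2*A)*(1/(2*A)) = 1)
U(647) - (2022844 - 1*(-1194362)) = 1 - (2022844 - 1*(-1194362)) = 1 - (2022844 + 1194362) = 1 - 1*3217206 = 1 - 3217206 = -3217205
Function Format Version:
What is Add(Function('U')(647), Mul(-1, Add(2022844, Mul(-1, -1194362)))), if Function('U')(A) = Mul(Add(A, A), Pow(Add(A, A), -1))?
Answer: -3217205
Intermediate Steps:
Function('U')(A) = 1 (Function('U')(A) = Mul(Mul(2, A), Pow(Mul(2, A), -1)) = Mul(Mul(2, A), Mul(Rational(1, 2), Pow(A, -1))) = 1)
Add(Function('U')(647), Mul(-1, Add(2022844, Mul(-1, -1194362)))) = Add(1, Mul(-1, Add(2022844, Mul(-1, -1194362)))) = Add(1, Mul(-1, Add(2022844, 1194362))) = Add(1, Mul(-1, 3217206)) = Add(1, -3217206) = -3217205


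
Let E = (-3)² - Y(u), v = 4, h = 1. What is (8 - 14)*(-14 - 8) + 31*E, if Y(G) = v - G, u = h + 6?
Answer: 504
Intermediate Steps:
u = 7 (u = 1 + 6 = 7)
Y(G) = 4 - G
E = 12 (E = (-3)² - (4 - 1*7) = 9 - (4 - 7) = 9 - 1*(-3) = 9 + 3 = 12)
(8 - 14)*(-14 - 8) + 31*E = (8 - 14)*(-14 - 8) + 31*12 = -6*(-22) + 372 = 132 + 372 = 504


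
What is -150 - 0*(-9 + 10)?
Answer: -150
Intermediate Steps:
-150 - 0*(-9 + 10) = -150 - 0 = -150 - 1*0 = -150 + 0 = -150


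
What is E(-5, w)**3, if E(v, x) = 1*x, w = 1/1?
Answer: 1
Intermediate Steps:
w = 1
E(v, x) = x
E(-5, w)**3 = 1**3 = 1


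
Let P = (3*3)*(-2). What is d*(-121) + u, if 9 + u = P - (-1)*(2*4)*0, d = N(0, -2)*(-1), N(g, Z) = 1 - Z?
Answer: 336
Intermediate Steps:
d = -3 (d = (1 - 1*(-2))*(-1) = (1 + 2)*(-1) = 3*(-1) = -3)
P = -18 (P = 9*(-2) = -18)
u = -27 (u = -9 + (-18 - (-1)*(2*4)*0) = -9 + (-18 - (-1)*8*0) = -9 + (-18 - (-1)*0) = -9 + (-18 - 1*0) = -9 + (-18 + 0) = -9 - 18 = -27)
d*(-121) + u = -3*(-121) - 27 = 363 - 27 = 336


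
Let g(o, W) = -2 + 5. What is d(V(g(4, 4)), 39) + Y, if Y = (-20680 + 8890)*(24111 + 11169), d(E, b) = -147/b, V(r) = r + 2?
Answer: -5407365649/13 ≈ -4.1595e+8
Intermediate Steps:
g(o, W) = 3
V(r) = 2 + r
Y = -415951200 (Y = -11790*35280 = -415951200)
d(V(g(4, 4)), 39) + Y = -147/39 - 415951200 = -147*1/39 - 415951200 = -49/13 - 415951200 = -5407365649/13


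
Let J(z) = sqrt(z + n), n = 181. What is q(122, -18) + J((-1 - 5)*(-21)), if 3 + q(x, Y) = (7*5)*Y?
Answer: -633 + sqrt(307) ≈ -615.48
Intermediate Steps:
q(x, Y) = -3 + 35*Y (q(x, Y) = -3 + (7*5)*Y = -3 + 35*Y)
J(z) = sqrt(181 + z) (J(z) = sqrt(z + 181) = sqrt(181 + z))
q(122, -18) + J((-1 - 5)*(-21)) = (-3 + 35*(-18)) + sqrt(181 + (-1 - 5)*(-21)) = (-3 - 630) + sqrt(181 - 6*(-21)) = -633 + sqrt(181 + 126) = -633 + sqrt(307)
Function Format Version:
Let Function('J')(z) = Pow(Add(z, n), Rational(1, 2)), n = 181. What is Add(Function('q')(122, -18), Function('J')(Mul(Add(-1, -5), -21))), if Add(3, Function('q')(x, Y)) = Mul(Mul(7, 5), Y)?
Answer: Add(-633, Pow(307, Rational(1, 2))) ≈ -615.48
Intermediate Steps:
Function('q')(x, Y) = Add(-3, Mul(35, Y)) (Function('q')(x, Y) = Add(-3, Mul(Mul(7, 5), Y)) = Add(-3, Mul(35, Y)))
Function('J')(z) = Pow(Add(181, z), Rational(1, 2)) (Function('J')(z) = Pow(Add(z, 181), Rational(1, 2)) = Pow(Add(181, z), Rational(1, 2)))
Add(Function('q')(122, -18), Function('J')(Mul(Add(-1, -5), -21))) = Add(Add(-3, Mul(35, -18)), Pow(Add(181, Mul(Add(-1, -5), -21)), Rational(1, 2))) = Add(Add(-3, -630), Pow(Add(181, Mul(-6, -21)), Rational(1, 2))) = Add(-633, Pow(Add(181, 126), Rational(1, 2))) = Add(-633, Pow(307, Rational(1, 2)))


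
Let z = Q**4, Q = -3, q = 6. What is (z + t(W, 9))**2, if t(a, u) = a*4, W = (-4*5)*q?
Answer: 159201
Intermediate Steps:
W = -120 (W = -4*5*6 = -20*6 = -120)
t(a, u) = 4*a
z = 81 (z = (-3)**4 = 81)
(z + t(W, 9))**2 = (81 + 4*(-120))**2 = (81 - 480)**2 = (-399)**2 = 159201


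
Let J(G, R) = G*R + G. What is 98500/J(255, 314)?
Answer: 3940/3213 ≈ 1.2263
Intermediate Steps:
J(G, R) = G + G*R
98500/J(255, 314) = 98500/((255*(1 + 314))) = 98500/((255*315)) = 98500/80325 = 98500*(1/80325) = 3940/3213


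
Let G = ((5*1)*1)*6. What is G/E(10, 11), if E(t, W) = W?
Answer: 30/11 ≈ 2.7273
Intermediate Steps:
G = 30 (G = (5*1)*6 = 5*6 = 30)
G/E(10, 11) = 30/11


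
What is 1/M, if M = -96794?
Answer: -1/96794 ≈ -1.0331e-5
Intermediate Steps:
1/M = 1/(-96794) = -1/96794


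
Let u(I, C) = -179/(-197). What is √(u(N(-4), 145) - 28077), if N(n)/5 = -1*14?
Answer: I*√1089605030/197 ≈ 167.56*I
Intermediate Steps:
N(n) = -70 (N(n) = 5*(-1*14) = 5*(-14) = -70)
u(I, C) = 179/197 (u(I, C) = -179*(-1/197) = 179/197)
√(u(N(-4), 145) - 28077) = √(179/197 - 28077) = √(-5530990/197) = I*√1089605030/197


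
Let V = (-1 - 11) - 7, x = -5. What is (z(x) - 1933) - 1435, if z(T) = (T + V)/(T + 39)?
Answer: -57268/17 ≈ -3368.7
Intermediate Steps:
V = -19 (V = -12 - 7 = -19)
z(T) = (-19 + T)/(39 + T) (z(T) = (T - 19)/(T + 39) = (-19 + T)/(39 + T))
(z(x) - 1933) - 1435 = ((-19 - 5)/(39 - 5) - 1933) - 1435 = (-24/34 - 1933) - 1435 = ((1/34)*(-24) - 1933) - 1435 = (-12/17 - 1933) - 1435 = -32873/17 - 1435 = -57268/17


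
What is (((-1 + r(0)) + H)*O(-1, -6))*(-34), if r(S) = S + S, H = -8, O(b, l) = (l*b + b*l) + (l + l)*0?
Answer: 3672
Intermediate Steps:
O(b, l) = 2*b*l (O(b, l) = (b*l + b*l) + (2*l)*0 = 2*b*l + 0 = 2*b*l)
r(S) = 2*S
(((-1 + r(0)) + H)*O(-1, -6))*(-34) = (((-1 + 2*0) - 8)*(2*(-1)*(-6)))*(-34) = (((-1 + 0) - 8)*12)*(-34) = ((-1 - 8)*12)*(-34) = -9*12*(-34) = -108*(-34) = 3672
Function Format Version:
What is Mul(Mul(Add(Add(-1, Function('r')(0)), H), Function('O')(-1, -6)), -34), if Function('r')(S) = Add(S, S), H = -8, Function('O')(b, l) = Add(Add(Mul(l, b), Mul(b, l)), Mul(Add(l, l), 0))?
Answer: 3672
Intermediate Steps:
Function('O')(b, l) = Mul(2, b, l) (Function('O')(b, l) = Add(Add(Mul(b, l), Mul(b, l)), Mul(Mul(2, l), 0)) = Add(Mul(2, b, l), 0) = Mul(2, b, l))
Function('r')(S) = Mul(2, S)
Mul(Mul(Add(Add(-1, Function('r')(0)), H), Function('O')(-1, -6)), -34) = Mul(Mul(Add(Add(-1, Mul(2, 0)), -8), Mul(2, -1, -6)), -34) = Mul(Mul(Add(Add(-1, 0), -8), 12), -34) = Mul(Mul(Add(-1, -8), 12), -34) = Mul(Mul(-9, 12), -34) = Mul(-108, -34) = 3672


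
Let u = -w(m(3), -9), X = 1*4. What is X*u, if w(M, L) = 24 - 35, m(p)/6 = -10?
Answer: 44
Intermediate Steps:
m(p) = -60 (m(p) = 6*(-10) = -60)
w(M, L) = -11
X = 4
u = 11 (u = -1*(-11) = 11)
X*u = 4*11 = 44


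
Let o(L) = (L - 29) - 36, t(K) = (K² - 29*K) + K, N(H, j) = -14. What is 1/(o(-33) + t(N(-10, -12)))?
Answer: 1/490 ≈ 0.0020408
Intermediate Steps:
t(K) = K² - 28*K
o(L) = -65 + L (o(L) = (-29 + L) - 36 = -65 + L)
1/(o(-33) + t(N(-10, -12))) = 1/((-65 - 33) - 14*(-28 - 14)) = 1/(-98 - 14*(-42)) = 1/(-98 + 588) = 1/490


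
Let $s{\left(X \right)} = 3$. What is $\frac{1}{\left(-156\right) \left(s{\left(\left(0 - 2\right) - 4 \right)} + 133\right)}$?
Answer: $- \frac{1}{21216} \approx -4.7134 \cdot 10^{-5}$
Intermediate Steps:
$\frac{1}{\left(-156\right) \left(s{\left(\left(0 - 2\right) - 4 \right)} + 133\right)} = \frac{1}{\left(-156\right) \left(3 + 133\right)} = \frac{1}{\left(-156\right) 136} = \frac{1}{-21216} = - \frac{1}{21216}$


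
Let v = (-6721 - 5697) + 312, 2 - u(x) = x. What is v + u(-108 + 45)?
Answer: -12041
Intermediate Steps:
u(x) = 2 - x
v = -12106 (v = -12418 + 312 = -12106)
v + u(-108 + 45) = -12106 + (2 - (-108 + 45)) = -12106 + (2 - 1*(-63)) = -12106 + (2 + 63) = -12106 + 65 = -12041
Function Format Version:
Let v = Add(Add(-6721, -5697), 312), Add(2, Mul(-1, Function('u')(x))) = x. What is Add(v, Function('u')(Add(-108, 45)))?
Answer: -12041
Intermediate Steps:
Function('u')(x) = Add(2, Mul(-1, x))
v = -12106 (v = Add(-12418, 312) = -12106)
Add(v, Function('u')(Add(-108, 45))) = Add(-12106, Add(2, Mul(-1, Add(-108, 45)))) = Add(-12106, Add(2, Mul(-1, -63))) = Add(-12106, Add(2, 63)) = Add(-12106, 65) = -12041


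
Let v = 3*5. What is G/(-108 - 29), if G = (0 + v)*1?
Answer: -15/137 ≈ -0.10949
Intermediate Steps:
v = 15
G = 15 (G = (0 + 15)*1 = 15*1 = 15)
G/(-108 - 29) = 15/(-108 - 29) = 15/(-137) = 15*(-1/137) = -15/137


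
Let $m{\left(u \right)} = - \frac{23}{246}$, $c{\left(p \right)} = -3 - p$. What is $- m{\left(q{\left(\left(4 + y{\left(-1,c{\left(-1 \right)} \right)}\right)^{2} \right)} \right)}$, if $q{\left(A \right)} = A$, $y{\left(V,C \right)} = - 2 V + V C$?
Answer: $\frac{23}{246} \approx 0.093496$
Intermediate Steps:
$y{\left(V,C \right)} = - 2 V + C V$
$m{\left(u \right)} = - \frac{23}{246}$ ($m{\left(u \right)} = \left(-23\right) \frac{1}{246} = - \frac{23}{246}$)
$- m{\left(q{\left(\left(4 + y{\left(-1,c{\left(-1 \right)} \right)}\right)^{2} \right)} \right)} = \left(-1\right) \left(- \frac{23}{246}\right) = \frac{23}{246}$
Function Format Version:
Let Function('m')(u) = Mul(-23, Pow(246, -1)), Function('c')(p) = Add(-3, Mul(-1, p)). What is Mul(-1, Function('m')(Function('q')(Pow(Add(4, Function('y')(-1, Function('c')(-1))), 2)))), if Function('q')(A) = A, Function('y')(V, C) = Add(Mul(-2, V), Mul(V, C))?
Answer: Rational(23, 246) ≈ 0.093496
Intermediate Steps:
Function('y')(V, C) = Add(Mul(-2, V), Mul(C, V))
Function('m')(u) = Rational(-23, 246) (Function('m')(u) = Mul(-23, Rational(1, 246)) = Rational(-23, 246))
Mul(-1, Function('m')(Function('q')(Pow(Add(4, Function('y')(-1, Function('c')(-1))), 2)))) = Mul(-1, Rational(-23, 246)) = Rational(23, 246)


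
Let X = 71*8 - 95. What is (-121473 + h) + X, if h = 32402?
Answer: -88598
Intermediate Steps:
X = 473 (X = 568 - 95 = 473)
(-121473 + h) + X = (-121473 + 32402) + 473 = -89071 + 473 = -88598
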